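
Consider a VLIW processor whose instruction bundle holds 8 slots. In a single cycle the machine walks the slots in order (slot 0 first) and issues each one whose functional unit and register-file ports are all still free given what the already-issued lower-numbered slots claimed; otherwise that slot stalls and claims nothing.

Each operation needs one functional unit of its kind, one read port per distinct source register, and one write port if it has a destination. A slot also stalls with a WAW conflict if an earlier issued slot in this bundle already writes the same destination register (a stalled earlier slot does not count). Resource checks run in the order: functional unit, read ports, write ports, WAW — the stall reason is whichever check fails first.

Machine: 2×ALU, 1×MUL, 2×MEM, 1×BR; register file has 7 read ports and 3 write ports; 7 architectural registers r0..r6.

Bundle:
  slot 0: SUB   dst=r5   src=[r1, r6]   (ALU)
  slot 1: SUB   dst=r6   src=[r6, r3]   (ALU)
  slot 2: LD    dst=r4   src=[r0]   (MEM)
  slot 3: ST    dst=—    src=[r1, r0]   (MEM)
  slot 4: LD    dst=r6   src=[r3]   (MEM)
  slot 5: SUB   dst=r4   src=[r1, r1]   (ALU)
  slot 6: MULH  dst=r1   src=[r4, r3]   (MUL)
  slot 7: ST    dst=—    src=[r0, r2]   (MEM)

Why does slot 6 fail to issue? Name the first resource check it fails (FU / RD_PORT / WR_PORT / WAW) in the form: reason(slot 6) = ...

reason(slot 6) = RD_PORT

#0 ALU src=r1,r6 dispatched  <A:1 Mu:1 Ld:2 B:1 rd:5 wr:2>
#1 ALU src=r6,r3 dispatched  <A:0 Mu:1 Ld:2 B:1 rd:3 wr:1>
#2 MEM src=r0 dispatched  <A:0 Mu:1 Ld:1 B:1 rd:2 wr:0>
#3 MEM src=r1,r0 dispatched  <A:0 Mu:1 Ld:0 B:1 rd:0 wr:0>
#4 MEM src=r3 held:FU  <A:0 Mu:1 Ld:0 B:1 rd:0 wr:0>
#5 ALU src=r1,r1 held:FU  <A:0 Mu:1 Ld:0 B:1 rd:0 wr:0>
#6 MUL src=r4,r3 held:RD_PORT  <A:0 Mu:1 Ld:0 B:1 rd:0 wr:0>
#7 MEM src=r0,r2 held:FU  <A:0 Mu:1 Ld:0 B:1 rd:0 wr:0>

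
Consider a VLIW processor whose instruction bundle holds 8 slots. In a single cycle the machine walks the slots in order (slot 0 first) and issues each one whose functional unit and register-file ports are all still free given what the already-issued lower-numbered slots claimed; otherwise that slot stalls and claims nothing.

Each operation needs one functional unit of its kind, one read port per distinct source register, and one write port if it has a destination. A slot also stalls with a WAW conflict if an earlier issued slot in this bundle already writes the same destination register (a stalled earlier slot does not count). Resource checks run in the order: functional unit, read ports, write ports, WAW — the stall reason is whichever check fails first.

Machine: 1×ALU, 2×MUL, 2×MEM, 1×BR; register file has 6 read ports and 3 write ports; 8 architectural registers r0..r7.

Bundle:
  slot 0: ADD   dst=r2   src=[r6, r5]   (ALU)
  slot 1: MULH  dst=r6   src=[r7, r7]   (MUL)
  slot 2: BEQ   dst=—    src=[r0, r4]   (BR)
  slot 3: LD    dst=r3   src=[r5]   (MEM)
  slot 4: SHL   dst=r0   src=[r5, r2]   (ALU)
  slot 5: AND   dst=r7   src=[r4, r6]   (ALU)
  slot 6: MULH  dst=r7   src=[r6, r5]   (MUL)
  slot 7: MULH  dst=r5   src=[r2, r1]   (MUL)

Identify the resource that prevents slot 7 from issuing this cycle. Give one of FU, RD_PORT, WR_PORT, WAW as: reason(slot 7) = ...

reason(slot 7) = RD_PORT

#0 ALU src=r6,r5 dispatched  <A:0 Mu:2 Ld:2 B:1 rd:4 wr:2>
#1 MUL src=r7,r7 dispatched  <A:0 Mu:1 Ld:2 B:1 rd:3 wr:1>
#2 BR src=r0,r4 dispatched  <A:0 Mu:1 Ld:2 B:0 rd:1 wr:1>
#3 MEM src=r5 dispatched  <A:0 Mu:1 Ld:1 B:0 rd:0 wr:0>
#4 ALU src=r5,r2 held:FU  <A:0 Mu:1 Ld:1 B:0 rd:0 wr:0>
#5 ALU src=r4,r6 held:FU  <A:0 Mu:1 Ld:1 B:0 rd:0 wr:0>
#6 MUL src=r6,r5 held:RD_PORT  <A:0 Mu:1 Ld:1 B:0 rd:0 wr:0>
#7 MUL src=r2,r1 held:RD_PORT  <A:0 Mu:1 Ld:1 B:0 rd:0 wr:0>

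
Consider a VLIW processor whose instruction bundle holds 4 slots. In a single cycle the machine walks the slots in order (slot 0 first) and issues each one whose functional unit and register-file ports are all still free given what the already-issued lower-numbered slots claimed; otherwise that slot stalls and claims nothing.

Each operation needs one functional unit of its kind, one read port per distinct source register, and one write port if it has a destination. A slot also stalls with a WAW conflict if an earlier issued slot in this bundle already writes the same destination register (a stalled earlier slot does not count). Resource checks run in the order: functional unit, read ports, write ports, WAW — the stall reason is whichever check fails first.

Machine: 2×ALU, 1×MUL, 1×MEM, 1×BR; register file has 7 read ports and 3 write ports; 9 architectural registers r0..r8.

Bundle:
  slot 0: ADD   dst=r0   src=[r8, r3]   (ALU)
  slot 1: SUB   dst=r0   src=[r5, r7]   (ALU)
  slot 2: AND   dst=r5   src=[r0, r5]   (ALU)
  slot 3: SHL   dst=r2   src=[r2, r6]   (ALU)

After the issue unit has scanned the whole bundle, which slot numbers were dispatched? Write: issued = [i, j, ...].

#0 ALU src=r8,r3 dispatched  <A:1 Mu:1 Ld:1 B:1 rd:5 wr:2>
#1 ALU src=r5,r7 held:WAW  <A:1 Mu:1 Ld:1 B:1 rd:5 wr:2>
#2 ALU src=r0,r5 dispatched  <A:0 Mu:1 Ld:1 B:1 rd:3 wr:1>
#3 ALU src=r2,r6 held:FU  <A:0 Mu:1 Ld:1 B:1 rd:3 wr:1>

issued = [0, 2]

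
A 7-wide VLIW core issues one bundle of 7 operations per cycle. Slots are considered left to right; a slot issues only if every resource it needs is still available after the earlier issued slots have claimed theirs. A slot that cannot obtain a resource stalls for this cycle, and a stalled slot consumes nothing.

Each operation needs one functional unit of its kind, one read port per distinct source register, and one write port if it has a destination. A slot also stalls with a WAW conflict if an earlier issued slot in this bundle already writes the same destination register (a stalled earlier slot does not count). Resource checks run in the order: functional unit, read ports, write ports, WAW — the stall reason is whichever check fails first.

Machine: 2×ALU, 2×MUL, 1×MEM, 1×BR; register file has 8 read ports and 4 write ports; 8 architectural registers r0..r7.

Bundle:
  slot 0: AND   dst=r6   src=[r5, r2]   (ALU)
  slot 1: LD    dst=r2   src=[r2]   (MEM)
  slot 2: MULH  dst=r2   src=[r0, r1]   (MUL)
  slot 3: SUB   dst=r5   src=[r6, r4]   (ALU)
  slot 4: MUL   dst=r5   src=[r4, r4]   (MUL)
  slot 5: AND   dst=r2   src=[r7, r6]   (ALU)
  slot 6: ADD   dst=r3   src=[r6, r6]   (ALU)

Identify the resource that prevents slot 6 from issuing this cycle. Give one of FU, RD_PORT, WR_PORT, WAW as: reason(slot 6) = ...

reason(slot 6) = FU

  0. ALU→r6 ⇒ go  {1A/2Mu/1Ld/1B | 6r 3w}
  1. MEM→r2 ⇒ go  {1A/2Mu/0Ld/1B | 5r 2w}
  2. MUL→r2 ⇒ no(WAW)  {1A/2Mu/0Ld/1B | 5r 2w}
  3. ALU→r5 ⇒ go  {0A/2Mu/0Ld/1B | 3r 1w}
  4. MUL→r5 ⇒ no(WAW)  {0A/2Mu/0Ld/1B | 3r 1w}
  5. ALU→r2 ⇒ no(FU)  {0A/2Mu/0Ld/1B | 3r 1w}
  6. ALU→r3 ⇒ no(FU)  {0A/2Mu/0Ld/1B | 3r 1w}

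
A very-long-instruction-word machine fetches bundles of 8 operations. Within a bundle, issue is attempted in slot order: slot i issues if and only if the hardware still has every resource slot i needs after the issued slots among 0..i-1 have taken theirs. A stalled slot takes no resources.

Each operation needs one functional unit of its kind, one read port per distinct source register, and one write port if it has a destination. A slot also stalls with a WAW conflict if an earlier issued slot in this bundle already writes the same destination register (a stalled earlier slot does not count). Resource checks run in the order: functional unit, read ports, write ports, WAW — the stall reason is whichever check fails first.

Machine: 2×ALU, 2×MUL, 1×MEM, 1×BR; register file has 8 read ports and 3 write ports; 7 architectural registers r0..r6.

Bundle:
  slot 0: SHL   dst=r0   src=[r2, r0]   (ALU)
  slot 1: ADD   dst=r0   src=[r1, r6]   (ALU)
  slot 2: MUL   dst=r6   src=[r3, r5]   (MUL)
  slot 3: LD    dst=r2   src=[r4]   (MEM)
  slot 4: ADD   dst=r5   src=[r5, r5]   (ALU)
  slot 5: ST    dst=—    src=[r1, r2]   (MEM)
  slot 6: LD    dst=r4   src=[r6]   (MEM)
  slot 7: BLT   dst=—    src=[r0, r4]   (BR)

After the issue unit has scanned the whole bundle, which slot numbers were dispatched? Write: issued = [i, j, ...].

issued = [0, 2, 3, 7]

slot 0 (ALU): ISSUE — free A1,Mu2,Ld1,B1 rp6 wp2
slot 1 (ALU): stall WAW — free A1,Mu2,Ld1,B1 rp6 wp2
slot 2 (MUL): ISSUE — free A1,Mu1,Ld1,B1 rp4 wp1
slot 3 (MEM): ISSUE — free A1,Mu1,Ld0,B1 rp3 wp0
slot 4 (ALU): stall WR_PORT — free A1,Mu1,Ld0,B1 rp3 wp0
slot 5 (MEM): stall FU — free A1,Mu1,Ld0,B1 rp3 wp0
slot 6 (MEM): stall FU — free A1,Mu1,Ld0,B1 rp3 wp0
slot 7 (BR): ISSUE — free A1,Mu1,Ld0,B0 rp1 wp0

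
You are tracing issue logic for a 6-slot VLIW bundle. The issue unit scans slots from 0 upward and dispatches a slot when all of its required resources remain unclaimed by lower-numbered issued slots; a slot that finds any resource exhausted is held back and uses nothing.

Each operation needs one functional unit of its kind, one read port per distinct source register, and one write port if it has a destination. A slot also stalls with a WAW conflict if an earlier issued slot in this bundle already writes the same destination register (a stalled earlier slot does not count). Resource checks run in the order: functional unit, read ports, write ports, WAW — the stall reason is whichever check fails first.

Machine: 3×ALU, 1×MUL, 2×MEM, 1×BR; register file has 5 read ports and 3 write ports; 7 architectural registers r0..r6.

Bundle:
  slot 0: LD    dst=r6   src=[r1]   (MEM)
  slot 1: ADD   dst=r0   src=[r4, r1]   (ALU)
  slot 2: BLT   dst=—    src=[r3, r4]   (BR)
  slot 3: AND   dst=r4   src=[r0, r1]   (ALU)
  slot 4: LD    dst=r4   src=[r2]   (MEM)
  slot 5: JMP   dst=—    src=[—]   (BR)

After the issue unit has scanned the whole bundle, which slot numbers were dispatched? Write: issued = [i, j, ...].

slot 0 (MEM): ISSUE — free A3,Mu1,Ld1,B1 rp4 wp2
slot 1 (ALU): ISSUE — free A2,Mu1,Ld1,B1 rp2 wp1
slot 2 (BR): ISSUE — free A2,Mu1,Ld1,B0 rp0 wp1
slot 3 (ALU): stall RD_PORT — free A2,Mu1,Ld1,B0 rp0 wp1
slot 4 (MEM): stall RD_PORT — free A2,Mu1,Ld1,B0 rp0 wp1
slot 5 (BR): stall FU — free A2,Mu1,Ld1,B0 rp0 wp1

issued = [0, 1, 2]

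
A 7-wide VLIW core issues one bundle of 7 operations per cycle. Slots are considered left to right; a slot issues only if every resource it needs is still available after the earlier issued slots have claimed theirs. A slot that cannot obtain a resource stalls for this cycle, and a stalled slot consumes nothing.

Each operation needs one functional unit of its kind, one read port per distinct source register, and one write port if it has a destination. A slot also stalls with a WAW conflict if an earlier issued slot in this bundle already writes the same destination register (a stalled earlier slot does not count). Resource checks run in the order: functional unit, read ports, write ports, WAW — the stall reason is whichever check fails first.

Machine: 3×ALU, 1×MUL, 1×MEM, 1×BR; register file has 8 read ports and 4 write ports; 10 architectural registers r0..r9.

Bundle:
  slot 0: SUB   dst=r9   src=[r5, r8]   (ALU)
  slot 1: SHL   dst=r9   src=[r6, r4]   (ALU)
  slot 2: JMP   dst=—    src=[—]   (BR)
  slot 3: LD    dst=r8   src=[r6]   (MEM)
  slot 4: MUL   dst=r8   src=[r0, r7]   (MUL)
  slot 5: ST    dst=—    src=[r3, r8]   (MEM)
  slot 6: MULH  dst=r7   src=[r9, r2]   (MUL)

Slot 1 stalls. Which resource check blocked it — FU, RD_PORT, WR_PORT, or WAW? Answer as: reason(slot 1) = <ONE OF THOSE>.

#0 ALU src=r5,r8 dispatched  <A:2 Mu:1 Ld:1 B:1 rd:6 wr:3>
#1 ALU src=r6,r4 held:WAW  <A:2 Mu:1 Ld:1 B:1 rd:6 wr:3>
#2 BR src=- dispatched  <A:2 Mu:1 Ld:1 B:0 rd:6 wr:3>
#3 MEM src=r6 dispatched  <A:2 Mu:1 Ld:0 B:0 rd:5 wr:2>
#4 MUL src=r0,r7 held:WAW  <A:2 Mu:1 Ld:0 B:0 rd:5 wr:2>
#5 MEM src=r3,r8 held:FU  <A:2 Mu:1 Ld:0 B:0 rd:5 wr:2>
#6 MUL src=r9,r2 dispatched  <A:2 Mu:0 Ld:0 B:0 rd:3 wr:1>

reason(slot 1) = WAW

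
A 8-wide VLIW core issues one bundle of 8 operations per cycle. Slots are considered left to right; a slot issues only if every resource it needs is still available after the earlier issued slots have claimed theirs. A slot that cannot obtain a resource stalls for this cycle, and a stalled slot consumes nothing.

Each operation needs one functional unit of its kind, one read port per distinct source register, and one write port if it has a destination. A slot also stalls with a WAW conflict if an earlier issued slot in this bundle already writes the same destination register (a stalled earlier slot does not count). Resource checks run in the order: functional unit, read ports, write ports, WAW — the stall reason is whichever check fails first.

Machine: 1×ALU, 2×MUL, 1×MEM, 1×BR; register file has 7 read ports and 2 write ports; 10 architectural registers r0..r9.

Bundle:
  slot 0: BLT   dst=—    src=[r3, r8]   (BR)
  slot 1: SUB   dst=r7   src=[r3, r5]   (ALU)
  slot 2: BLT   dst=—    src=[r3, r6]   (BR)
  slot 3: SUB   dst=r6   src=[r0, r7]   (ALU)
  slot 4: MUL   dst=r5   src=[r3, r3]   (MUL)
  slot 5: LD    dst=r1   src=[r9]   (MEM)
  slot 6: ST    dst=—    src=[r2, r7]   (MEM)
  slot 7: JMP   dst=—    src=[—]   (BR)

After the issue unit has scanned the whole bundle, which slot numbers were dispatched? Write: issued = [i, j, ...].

issued = [0, 1, 4, 6]

(0) want 1×BR +2rd +0wr — yes → AL1|MU2|ME1|BR0|rd5|wr2
(1) want 1×ALU +2rd +1wr — yes → AL0|MU2|ME1|BR0|rd3|wr1
(2) want 1×BR +2rd +0wr — FU → AL0|MU2|ME1|BR0|rd3|wr1
(3) want 1×ALU +2rd +1wr — FU → AL0|MU2|ME1|BR0|rd3|wr1
(4) want 1×MUL +1rd +1wr — yes → AL0|MU1|ME1|BR0|rd2|wr0
(5) want 1×MEM +1rd +1wr — WR_PORT → AL0|MU1|ME1|BR0|rd2|wr0
(6) want 1×MEM +2rd +0wr — yes → AL0|MU1|ME0|BR0|rd0|wr0
(7) want 1×BR +0rd +0wr — FU → AL0|MU1|ME0|BR0|rd0|wr0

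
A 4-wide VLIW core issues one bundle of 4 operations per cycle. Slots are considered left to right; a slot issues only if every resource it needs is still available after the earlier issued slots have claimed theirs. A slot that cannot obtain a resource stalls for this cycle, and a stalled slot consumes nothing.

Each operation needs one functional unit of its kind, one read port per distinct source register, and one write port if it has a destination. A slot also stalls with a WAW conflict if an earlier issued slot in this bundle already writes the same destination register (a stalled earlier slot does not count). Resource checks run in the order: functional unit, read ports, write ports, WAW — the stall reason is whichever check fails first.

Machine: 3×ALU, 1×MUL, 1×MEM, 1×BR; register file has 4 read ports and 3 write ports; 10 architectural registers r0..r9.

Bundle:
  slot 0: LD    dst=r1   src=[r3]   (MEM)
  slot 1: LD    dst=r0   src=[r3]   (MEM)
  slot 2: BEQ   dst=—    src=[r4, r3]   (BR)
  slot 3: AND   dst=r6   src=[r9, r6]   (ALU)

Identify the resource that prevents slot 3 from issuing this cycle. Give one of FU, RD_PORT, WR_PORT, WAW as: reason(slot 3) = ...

reason(slot 3) = RD_PORT

  0. MEM→r1 ⇒ go  {3A/1Mu/0Ld/1B | 3r 2w}
  1. MEM→r0 ⇒ no(FU)  {3A/1Mu/0Ld/1B | 3r 2w}
  2. BR ⇒ go  {3A/1Mu/0Ld/0B | 1r 2w}
  3. ALU→r6 ⇒ no(RD_PORT)  {3A/1Mu/0Ld/0B | 1r 2w}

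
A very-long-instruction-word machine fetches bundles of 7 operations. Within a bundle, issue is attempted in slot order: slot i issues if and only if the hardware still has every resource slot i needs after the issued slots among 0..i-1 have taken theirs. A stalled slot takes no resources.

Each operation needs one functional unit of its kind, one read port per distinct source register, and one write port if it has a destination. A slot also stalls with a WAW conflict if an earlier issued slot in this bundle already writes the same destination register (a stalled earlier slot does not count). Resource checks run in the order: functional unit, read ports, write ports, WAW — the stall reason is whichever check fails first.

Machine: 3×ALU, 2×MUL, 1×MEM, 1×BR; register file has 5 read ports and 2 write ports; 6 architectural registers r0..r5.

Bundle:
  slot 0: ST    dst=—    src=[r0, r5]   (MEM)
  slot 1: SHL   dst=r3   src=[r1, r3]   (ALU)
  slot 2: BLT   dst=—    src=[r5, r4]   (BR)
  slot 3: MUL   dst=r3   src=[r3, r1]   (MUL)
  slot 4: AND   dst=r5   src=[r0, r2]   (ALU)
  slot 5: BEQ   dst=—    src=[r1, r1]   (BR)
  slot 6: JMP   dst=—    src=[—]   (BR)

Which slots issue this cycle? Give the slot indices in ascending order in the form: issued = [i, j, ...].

issued = [0, 1, 5]

[0] MEM needs rd=2 wr=0: ok; after: ALU=3 MUL=2 MEM=0 BR=1, R=3, W=2
[1] ALU needs rd=2 wr=1: ok; after: ALU=2 MUL=2 MEM=0 BR=1, R=1, W=1
[2] BR needs rd=2 wr=0: RD_PORT; after: ALU=2 MUL=2 MEM=0 BR=1, R=1, W=1
[3] MUL needs rd=2 wr=1: RD_PORT; after: ALU=2 MUL=2 MEM=0 BR=1, R=1, W=1
[4] ALU needs rd=2 wr=1: RD_PORT; after: ALU=2 MUL=2 MEM=0 BR=1, R=1, W=1
[5] BR needs rd=1 wr=0: ok; after: ALU=2 MUL=2 MEM=0 BR=0, R=0, W=1
[6] BR needs rd=0 wr=0: FU; after: ALU=2 MUL=2 MEM=0 BR=0, R=0, W=1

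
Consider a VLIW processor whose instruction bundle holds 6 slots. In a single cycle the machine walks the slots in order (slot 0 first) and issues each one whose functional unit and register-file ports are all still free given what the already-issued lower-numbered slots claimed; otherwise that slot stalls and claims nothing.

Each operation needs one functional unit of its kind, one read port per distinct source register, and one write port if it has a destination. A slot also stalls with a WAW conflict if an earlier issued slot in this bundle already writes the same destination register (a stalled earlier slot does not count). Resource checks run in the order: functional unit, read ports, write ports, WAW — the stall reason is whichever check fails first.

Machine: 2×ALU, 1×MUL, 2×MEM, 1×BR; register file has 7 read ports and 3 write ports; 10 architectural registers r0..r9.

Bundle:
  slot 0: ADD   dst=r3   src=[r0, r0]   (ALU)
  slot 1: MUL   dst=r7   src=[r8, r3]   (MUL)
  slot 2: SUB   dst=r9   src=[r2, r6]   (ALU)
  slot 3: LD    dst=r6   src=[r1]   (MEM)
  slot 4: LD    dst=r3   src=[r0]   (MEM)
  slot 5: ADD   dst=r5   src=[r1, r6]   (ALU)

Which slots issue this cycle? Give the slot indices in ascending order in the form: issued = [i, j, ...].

issued = [0, 1, 2]

#0 ALU src=r0,r0 dispatched  <A:1 Mu:1 Ld:2 B:1 rd:6 wr:2>
#1 MUL src=r8,r3 dispatched  <A:1 Mu:0 Ld:2 B:1 rd:4 wr:1>
#2 ALU src=r2,r6 dispatched  <A:0 Mu:0 Ld:2 B:1 rd:2 wr:0>
#3 MEM src=r1 held:WR_PORT  <A:0 Mu:0 Ld:2 B:1 rd:2 wr:0>
#4 MEM src=r0 held:WR_PORT  <A:0 Mu:0 Ld:2 B:1 rd:2 wr:0>
#5 ALU src=r1,r6 held:FU  <A:0 Mu:0 Ld:2 B:1 rd:2 wr:0>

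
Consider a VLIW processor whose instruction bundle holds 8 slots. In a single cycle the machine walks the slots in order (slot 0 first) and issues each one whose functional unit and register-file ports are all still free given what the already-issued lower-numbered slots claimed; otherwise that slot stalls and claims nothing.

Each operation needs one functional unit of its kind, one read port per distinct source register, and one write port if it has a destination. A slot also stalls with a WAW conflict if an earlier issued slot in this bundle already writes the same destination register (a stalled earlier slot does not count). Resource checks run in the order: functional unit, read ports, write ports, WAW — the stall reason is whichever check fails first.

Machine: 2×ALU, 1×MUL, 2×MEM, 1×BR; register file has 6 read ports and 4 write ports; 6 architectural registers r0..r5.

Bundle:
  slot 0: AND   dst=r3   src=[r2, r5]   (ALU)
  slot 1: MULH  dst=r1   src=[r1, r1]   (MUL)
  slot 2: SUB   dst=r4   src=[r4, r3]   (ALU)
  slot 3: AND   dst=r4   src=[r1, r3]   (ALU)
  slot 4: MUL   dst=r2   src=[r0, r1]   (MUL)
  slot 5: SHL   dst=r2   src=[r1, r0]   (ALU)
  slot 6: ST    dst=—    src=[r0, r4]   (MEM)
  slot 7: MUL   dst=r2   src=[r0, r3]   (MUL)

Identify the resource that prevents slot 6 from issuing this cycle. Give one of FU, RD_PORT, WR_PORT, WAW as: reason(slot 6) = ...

#0 ALU src=r2,r5 dispatched  <A:1 Mu:1 Ld:2 B:1 rd:4 wr:3>
#1 MUL src=r1,r1 dispatched  <A:1 Mu:0 Ld:2 B:1 rd:3 wr:2>
#2 ALU src=r4,r3 dispatched  <A:0 Mu:0 Ld:2 B:1 rd:1 wr:1>
#3 ALU src=r1,r3 held:FU  <A:0 Mu:0 Ld:2 B:1 rd:1 wr:1>
#4 MUL src=r0,r1 held:FU  <A:0 Mu:0 Ld:2 B:1 rd:1 wr:1>
#5 ALU src=r1,r0 held:FU  <A:0 Mu:0 Ld:2 B:1 rd:1 wr:1>
#6 MEM src=r0,r4 held:RD_PORT  <A:0 Mu:0 Ld:2 B:1 rd:1 wr:1>
#7 MUL src=r0,r3 held:FU  <A:0 Mu:0 Ld:2 B:1 rd:1 wr:1>

reason(slot 6) = RD_PORT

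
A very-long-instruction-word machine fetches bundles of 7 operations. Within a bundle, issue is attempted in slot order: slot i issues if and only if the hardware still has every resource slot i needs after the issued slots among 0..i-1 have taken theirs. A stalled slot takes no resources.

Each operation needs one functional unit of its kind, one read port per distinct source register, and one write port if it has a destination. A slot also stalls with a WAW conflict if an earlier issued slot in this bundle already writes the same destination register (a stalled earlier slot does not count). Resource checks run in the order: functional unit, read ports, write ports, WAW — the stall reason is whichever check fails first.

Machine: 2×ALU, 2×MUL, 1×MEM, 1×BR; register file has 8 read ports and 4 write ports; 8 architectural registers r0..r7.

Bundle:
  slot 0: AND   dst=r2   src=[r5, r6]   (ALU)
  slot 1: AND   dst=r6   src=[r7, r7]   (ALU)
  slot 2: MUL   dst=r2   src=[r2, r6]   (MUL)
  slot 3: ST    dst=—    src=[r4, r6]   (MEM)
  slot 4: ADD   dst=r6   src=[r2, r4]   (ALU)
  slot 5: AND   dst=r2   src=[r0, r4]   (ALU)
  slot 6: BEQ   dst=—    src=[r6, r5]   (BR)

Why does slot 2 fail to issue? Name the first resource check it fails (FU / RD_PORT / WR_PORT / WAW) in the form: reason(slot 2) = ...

reason(slot 2) = WAW

[0] ALU needs rd=2 wr=1: ok; after: ALU=1 MUL=2 MEM=1 BR=1, R=6, W=3
[1] ALU needs rd=1 wr=1: ok; after: ALU=0 MUL=2 MEM=1 BR=1, R=5, W=2
[2] MUL needs rd=2 wr=1: WAW; after: ALU=0 MUL=2 MEM=1 BR=1, R=5, W=2
[3] MEM needs rd=2 wr=0: ok; after: ALU=0 MUL=2 MEM=0 BR=1, R=3, W=2
[4] ALU needs rd=2 wr=1: FU; after: ALU=0 MUL=2 MEM=0 BR=1, R=3, W=2
[5] ALU needs rd=2 wr=1: FU; after: ALU=0 MUL=2 MEM=0 BR=1, R=3, W=2
[6] BR needs rd=2 wr=0: ok; after: ALU=0 MUL=2 MEM=0 BR=0, R=1, W=2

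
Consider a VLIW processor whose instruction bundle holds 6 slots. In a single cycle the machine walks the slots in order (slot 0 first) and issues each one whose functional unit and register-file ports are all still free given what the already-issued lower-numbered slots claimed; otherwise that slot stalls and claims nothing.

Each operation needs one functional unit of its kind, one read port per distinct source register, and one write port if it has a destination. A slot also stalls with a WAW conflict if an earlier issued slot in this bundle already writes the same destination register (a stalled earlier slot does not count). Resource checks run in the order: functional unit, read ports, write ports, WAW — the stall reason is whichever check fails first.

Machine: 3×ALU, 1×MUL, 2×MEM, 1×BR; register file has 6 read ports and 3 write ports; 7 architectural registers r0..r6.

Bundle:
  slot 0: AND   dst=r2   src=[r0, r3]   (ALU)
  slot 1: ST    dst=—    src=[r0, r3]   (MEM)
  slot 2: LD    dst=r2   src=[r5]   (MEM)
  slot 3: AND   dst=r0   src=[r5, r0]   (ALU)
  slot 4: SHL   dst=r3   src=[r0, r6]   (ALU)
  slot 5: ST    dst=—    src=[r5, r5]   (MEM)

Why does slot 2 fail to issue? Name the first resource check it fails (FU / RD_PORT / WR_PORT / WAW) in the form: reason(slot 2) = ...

  0. ALU→r2 ⇒ go  {2A/1Mu/2Ld/1B | 4r 2w}
  1. MEM ⇒ go  {2A/1Mu/1Ld/1B | 2r 2w}
  2. MEM→r2 ⇒ no(WAW)  {2A/1Mu/1Ld/1B | 2r 2w}
  3. ALU→r0 ⇒ go  {1A/1Mu/1Ld/1B | 0r 1w}
  4. ALU→r3 ⇒ no(RD_PORT)  {1A/1Mu/1Ld/1B | 0r 1w}
  5. MEM ⇒ no(RD_PORT)  {1A/1Mu/1Ld/1B | 0r 1w}

reason(slot 2) = WAW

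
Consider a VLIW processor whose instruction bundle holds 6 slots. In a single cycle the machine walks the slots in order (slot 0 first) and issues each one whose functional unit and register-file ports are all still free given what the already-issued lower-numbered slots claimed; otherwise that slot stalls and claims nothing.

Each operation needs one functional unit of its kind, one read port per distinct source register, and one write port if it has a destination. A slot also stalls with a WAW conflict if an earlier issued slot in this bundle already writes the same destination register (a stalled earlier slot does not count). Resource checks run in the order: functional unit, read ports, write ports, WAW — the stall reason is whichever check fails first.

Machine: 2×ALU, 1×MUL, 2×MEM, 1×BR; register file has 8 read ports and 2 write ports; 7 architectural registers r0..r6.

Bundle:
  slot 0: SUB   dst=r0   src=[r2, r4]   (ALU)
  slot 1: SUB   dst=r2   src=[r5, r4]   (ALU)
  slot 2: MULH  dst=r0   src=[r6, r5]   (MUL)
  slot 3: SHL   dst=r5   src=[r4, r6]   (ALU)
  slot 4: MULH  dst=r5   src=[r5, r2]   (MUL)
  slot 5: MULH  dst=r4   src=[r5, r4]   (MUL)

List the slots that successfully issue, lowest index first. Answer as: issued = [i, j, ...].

(0) want 1×ALU +2rd +1wr — yes → AL1|MU1|ME2|BR1|rd6|wr1
(1) want 1×ALU +2rd +1wr — yes → AL0|MU1|ME2|BR1|rd4|wr0
(2) want 1×MUL +2rd +1wr — WR_PORT → AL0|MU1|ME2|BR1|rd4|wr0
(3) want 1×ALU +2rd +1wr — FU → AL0|MU1|ME2|BR1|rd4|wr0
(4) want 1×MUL +2rd +1wr — WR_PORT → AL0|MU1|ME2|BR1|rd4|wr0
(5) want 1×MUL +2rd +1wr — WR_PORT → AL0|MU1|ME2|BR1|rd4|wr0

issued = [0, 1]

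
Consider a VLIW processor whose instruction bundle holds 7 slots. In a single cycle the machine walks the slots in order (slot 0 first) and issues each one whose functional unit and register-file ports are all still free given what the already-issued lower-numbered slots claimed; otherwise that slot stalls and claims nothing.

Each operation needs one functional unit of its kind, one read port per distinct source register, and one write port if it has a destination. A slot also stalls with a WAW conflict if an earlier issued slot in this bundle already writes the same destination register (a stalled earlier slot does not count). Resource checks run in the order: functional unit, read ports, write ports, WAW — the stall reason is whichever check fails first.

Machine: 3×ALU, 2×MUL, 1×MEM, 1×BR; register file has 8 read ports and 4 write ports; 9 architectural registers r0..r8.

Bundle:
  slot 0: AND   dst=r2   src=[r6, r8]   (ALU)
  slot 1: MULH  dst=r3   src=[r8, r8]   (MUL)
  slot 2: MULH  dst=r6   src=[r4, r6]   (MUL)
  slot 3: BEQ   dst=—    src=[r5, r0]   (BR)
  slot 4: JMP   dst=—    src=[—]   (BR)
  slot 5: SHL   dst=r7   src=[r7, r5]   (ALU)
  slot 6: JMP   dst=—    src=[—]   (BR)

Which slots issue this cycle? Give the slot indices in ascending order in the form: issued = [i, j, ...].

#0 ALU src=r6,r8 dispatched  <A:2 Mu:2 Ld:1 B:1 rd:6 wr:3>
#1 MUL src=r8,r8 dispatched  <A:2 Mu:1 Ld:1 B:1 rd:5 wr:2>
#2 MUL src=r4,r6 dispatched  <A:2 Mu:0 Ld:1 B:1 rd:3 wr:1>
#3 BR src=r5,r0 dispatched  <A:2 Mu:0 Ld:1 B:0 rd:1 wr:1>
#4 BR src=- held:FU  <A:2 Mu:0 Ld:1 B:0 rd:1 wr:1>
#5 ALU src=r7,r5 held:RD_PORT  <A:2 Mu:0 Ld:1 B:0 rd:1 wr:1>
#6 BR src=- held:FU  <A:2 Mu:0 Ld:1 B:0 rd:1 wr:1>

issued = [0, 1, 2, 3]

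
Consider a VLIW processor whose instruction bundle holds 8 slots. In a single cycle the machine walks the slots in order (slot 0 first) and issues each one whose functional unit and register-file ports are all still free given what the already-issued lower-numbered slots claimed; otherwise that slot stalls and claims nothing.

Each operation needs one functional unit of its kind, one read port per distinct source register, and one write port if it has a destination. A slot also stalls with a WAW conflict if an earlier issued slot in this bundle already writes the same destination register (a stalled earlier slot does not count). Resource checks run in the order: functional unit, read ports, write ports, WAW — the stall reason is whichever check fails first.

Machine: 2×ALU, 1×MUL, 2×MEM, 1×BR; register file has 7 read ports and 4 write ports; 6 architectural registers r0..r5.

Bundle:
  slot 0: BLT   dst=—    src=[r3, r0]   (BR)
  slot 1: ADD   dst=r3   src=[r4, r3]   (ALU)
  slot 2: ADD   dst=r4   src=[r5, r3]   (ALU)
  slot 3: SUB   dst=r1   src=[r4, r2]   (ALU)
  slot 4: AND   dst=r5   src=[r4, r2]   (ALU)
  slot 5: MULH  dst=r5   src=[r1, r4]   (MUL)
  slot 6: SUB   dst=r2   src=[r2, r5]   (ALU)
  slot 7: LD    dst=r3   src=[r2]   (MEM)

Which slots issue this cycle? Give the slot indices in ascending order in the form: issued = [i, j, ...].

  0. BR ⇒ go  {2A/1Mu/2Ld/0B | 5r 4w}
  1. ALU→r3 ⇒ go  {1A/1Mu/2Ld/0B | 3r 3w}
  2. ALU→r4 ⇒ go  {0A/1Mu/2Ld/0B | 1r 2w}
  3. ALU→r1 ⇒ no(FU)  {0A/1Mu/2Ld/0B | 1r 2w}
  4. ALU→r5 ⇒ no(FU)  {0A/1Mu/2Ld/0B | 1r 2w}
  5. MUL→r5 ⇒ no(RD_PORT)  {0A/1Mu/2Ld/0B | 1r 2w}
  6. ALU→r2 ⇒ no(FU)  {0A/1Mu/2Ld/0B | 1r 2w}
  7. MEM→r3 ⇒ no(WAW)  {0A/1Mu/2Ld/0B | 1r 2w}

issued = [0, 1, 2]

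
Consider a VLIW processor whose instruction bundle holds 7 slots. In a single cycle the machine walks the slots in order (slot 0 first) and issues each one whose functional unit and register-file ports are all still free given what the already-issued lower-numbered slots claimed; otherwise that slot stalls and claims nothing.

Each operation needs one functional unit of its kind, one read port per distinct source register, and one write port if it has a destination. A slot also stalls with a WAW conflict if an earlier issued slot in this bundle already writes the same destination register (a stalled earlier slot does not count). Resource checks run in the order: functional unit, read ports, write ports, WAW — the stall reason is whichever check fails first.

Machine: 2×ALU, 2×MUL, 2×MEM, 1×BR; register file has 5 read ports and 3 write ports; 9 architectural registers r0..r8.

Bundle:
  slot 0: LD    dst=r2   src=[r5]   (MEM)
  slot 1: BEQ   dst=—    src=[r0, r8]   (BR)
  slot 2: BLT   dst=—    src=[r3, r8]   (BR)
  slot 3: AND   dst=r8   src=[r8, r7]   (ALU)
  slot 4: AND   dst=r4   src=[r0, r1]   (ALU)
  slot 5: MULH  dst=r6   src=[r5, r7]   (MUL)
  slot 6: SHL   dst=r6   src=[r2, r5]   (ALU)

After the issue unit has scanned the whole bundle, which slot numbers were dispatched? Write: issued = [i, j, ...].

slot 0 (MEM): ISSUE — free A2,Mu2,Ld1,B1 rp4 wp2
slot 1 (BR): ISSUE — free A2,Mu2,Ld1,B0 rp2 wp2
slot 2 (BR): stall FU — free A2,Mu2,Ld1,B0 rp2 wp2
slot 3 (ALU): ISSUE — free A1,Mu2,Ld1,B0 rp0 wp1
slot 4 (ALU): stall RD_PORT — free A1,Mu2,Ld1,B0 rp0 wp1
slot 5 (MUL): stall RD_PORT — free A1,Mu2,Ld1,B0 rp0 wp1
slot 6 (ALU): stall RD_PORT — free A1,Mu2,Ld1,B0 rp0 wp1

issued = [0, 1, 3]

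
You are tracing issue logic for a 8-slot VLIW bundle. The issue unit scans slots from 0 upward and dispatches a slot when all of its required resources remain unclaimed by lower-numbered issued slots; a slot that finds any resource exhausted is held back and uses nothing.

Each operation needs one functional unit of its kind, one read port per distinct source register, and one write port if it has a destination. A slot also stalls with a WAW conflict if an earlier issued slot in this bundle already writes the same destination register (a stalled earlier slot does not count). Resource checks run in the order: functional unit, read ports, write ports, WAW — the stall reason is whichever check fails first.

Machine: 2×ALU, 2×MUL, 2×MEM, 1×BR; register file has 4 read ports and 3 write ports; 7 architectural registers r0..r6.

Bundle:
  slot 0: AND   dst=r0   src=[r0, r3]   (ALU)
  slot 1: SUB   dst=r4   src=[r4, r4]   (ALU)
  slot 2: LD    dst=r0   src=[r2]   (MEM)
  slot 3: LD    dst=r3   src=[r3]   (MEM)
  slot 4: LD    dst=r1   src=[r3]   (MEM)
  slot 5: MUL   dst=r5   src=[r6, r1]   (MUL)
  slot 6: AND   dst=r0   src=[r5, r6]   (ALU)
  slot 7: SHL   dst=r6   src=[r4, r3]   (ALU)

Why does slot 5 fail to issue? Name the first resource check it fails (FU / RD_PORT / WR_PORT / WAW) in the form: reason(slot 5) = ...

[0] ALU needs rd=2 wr=1: ok; after: ALU=1 MUL=2 MEM=2 BR=1, R=2, W=2
[1] ALU needs rd=1 wr=1: ok; after: ALU=0 MUL=2 MEM=2 BR=1, R=1, W=1
[2] MEM needs rd=1 wr=1: WAW; after: ALU=0 MUL=2 MEM=2 BR=1, R=1, W=1
[3] MEM needs rd=1 wr=1: ok; after: ALU=0 MUL=2 MEM=1 BR=1, R=0, W=0
[4] MEM needs rd=1 wr=1: RD_PORT; after: ALU=0 MUL=2 MEM=1 BR=1, R=0, W=0
[5] MUL needs rd=2 wr=1: RD_PORT; after: ALU=0 MUL=2 MEM=1 BR=1, R=0, W=0
[6] ALU needs rd=2 wr=1: FU; after: ALU=0 MUL=2 MEM=1 BR=1, R=0, W=0
[7] ALU needs rd=2 wr=1: FU; after: ALU=0 MUL=2 MEM=1 BR=1, R=0, W=0

reason(slot 5) = RD_PORT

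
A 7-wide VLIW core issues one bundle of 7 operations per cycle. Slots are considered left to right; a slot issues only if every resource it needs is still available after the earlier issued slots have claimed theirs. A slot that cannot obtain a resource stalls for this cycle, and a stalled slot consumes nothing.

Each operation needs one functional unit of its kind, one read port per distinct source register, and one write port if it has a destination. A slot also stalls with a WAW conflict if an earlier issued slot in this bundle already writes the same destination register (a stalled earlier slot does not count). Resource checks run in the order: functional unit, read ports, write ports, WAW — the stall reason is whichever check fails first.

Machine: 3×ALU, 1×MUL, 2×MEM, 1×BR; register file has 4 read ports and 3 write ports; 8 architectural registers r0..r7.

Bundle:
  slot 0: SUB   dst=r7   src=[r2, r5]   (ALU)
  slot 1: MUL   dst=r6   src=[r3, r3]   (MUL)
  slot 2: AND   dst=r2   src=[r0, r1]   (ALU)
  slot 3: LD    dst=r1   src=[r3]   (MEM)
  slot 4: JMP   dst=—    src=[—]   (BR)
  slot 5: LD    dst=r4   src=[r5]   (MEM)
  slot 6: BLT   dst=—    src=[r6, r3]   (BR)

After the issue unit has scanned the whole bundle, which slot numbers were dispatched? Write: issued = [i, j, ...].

#0 ALU src=r2,r5 dispatched  <A:2 Mu:1 Ld:2 B:1 rd:2 wr:2>
#1 MUL src=r3,r3 dispatched  <A:2 Mu:0 Ld:2 B:1 rd:1 wr:1>
#2 ALU src=r0,r1 held:RD_PORT  <A:2 Mu:0 Ld:2 B:1 rd:1 wr:1>
#3 MEM src=r3 dispatched  <A:2 Mu:0 Ld:1 B:1 rd:0 wr:0>
#4 BR src=- dispatched  <A:2 Mu:0 Ld:1 B:0 rd:0 wr:0>
#5 MEM src=r5 held:RD_PORT  <A:2 Mu:0 Ld:1 B:0 rd:0 wr:0>
#6 BR src=r6,r3 held:FU  <A:2 Mu:0 Ld:1 B:0 rd:0 wr:0>

issued = [0, 1, 3, 4]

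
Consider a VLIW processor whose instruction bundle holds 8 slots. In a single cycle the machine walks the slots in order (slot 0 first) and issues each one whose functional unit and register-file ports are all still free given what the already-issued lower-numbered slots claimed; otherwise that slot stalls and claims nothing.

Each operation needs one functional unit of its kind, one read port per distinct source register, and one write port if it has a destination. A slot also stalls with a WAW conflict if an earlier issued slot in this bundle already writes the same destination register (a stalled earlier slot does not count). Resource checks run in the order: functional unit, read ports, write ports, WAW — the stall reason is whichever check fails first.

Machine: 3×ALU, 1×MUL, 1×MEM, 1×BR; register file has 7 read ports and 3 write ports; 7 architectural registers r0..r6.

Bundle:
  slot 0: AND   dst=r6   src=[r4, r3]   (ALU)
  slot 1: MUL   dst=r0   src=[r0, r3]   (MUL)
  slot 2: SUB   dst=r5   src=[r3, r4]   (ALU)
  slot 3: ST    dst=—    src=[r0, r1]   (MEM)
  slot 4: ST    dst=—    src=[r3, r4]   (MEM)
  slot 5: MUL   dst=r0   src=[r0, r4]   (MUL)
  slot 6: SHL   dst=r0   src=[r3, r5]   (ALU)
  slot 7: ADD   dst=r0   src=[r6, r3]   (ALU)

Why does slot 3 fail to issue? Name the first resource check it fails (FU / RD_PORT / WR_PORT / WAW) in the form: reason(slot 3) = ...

reason(slot 3) = RD_PORT

[0] ALU needs rd=2 wr=1: ok; after: ALU=2 MUL=1 MEM=1 BR=1, R=5, W=2
[1] MUL needs rd=2 wr=1: ok; after: ALU=2 MUL=0 MEM=1 BR=1, R=3, W=1
[2] ALU needs rd=2 wr=1: ok; after: ALU=1 MUL=0 MEM=1 BR=1, R=1, W=0
[3] MEM needs rd=2 wr=0: RD_PORT; after: ALU=1 MUL=0 MEM=1 BR=1, R=1, W=0
[4] MEM needs rd=2 wr=0: RD_PORT; after: ALU=1 MUL=0 MEM=1 BR=1, R=1, W=0
[5] MUL needs rd=2 wr=1: FU; after: ALU=1 MUL=0 MEM=1 BR=1, R=1, W=0
[6] ALU needs rd=2 wr=1: RD_PORT; after: ALU=1 MUL=0 MEM=1 BR=1, R=1, W=0
[7] ALU needs rd=2 wr=1: RD_PORT; after: ALU=1 MUL=0 MEM=1 BR=1, R=1, W=0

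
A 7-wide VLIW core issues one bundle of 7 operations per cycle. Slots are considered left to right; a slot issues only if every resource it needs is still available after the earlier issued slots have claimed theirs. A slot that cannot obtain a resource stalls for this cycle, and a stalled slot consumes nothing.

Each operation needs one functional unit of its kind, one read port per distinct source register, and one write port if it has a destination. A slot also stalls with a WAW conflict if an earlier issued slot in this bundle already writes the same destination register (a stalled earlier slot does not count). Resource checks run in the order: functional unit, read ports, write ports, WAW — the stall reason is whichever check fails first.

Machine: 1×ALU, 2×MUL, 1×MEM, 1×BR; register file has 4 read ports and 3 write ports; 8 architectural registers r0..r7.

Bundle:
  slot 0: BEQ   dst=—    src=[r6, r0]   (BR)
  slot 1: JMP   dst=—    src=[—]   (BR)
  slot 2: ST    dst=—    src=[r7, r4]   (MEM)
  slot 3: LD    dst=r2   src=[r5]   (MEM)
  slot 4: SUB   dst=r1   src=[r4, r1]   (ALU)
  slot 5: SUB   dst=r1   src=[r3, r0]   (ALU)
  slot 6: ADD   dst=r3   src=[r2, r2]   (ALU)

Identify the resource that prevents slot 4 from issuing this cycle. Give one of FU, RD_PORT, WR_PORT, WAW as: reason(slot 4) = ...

reason(slot 4) = RD_PORT

slot 0 (BR): ISSUE — free A1,Mu2,Ld1,B0 rp2 wp3
slot 1 (BR): stall FU — free A1,Mu2,Ld1,B0 rp2 wp3
slot 2 (MEM): ISSUE — free A1,Mu2,Ld0,B0 rp0 wp3
slot 3 (MEM): stall FU — free A1,Mu2,Ld0,B0 rp0 wp3
slot 4 (ALU): stall RD_PORT — free A1,Mu2,Ld0,B0 rp0 wp3
slot 5 (ALU): stall RD_PORT — free A1,Mu2,Ld0,B0 rp0 wp3
slot 6 (ALU): stall RD_PORT — free A1,Mu2,Ld0,B0 rp0 wp3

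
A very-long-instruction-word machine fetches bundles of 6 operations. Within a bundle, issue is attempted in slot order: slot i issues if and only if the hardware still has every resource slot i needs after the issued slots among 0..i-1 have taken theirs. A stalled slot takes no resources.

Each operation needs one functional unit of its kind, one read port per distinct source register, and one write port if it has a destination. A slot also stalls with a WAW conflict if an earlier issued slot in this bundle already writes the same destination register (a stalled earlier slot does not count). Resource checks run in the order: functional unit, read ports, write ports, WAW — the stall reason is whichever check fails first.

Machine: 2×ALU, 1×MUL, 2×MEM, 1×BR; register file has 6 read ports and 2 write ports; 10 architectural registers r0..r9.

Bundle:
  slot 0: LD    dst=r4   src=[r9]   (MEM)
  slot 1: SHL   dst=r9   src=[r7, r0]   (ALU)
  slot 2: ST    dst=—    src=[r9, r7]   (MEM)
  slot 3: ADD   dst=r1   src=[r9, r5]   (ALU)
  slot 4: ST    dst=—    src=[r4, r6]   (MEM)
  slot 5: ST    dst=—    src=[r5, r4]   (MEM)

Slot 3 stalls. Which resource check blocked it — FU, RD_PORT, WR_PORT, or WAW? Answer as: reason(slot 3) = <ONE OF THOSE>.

reason(slot 3) = RD_PORT

  0. MEM→r4 ⇒ go  {2A/1Mu/1Ld/1B | 5r 1w}
  1. ALU→r9 ⇒ go  {1A/1Mu/1Ld/1B | 3r 0w}
  2. MEM ⇒ go  {1A/1Mu/0Ld/1B | 1r 0w}
  3. ALU→r1 ⇒ no(RD_PORT)  {1A/1Mu/0Ld/1B | 1r 0w}
  4. MEM ⇒ no(FU)  {1A/1Mu/0Ld/1B | 1r 0w}
  5. MEM ⇒ no(FU)  {1A/1Mu/0Ld/1B | 1r 0w}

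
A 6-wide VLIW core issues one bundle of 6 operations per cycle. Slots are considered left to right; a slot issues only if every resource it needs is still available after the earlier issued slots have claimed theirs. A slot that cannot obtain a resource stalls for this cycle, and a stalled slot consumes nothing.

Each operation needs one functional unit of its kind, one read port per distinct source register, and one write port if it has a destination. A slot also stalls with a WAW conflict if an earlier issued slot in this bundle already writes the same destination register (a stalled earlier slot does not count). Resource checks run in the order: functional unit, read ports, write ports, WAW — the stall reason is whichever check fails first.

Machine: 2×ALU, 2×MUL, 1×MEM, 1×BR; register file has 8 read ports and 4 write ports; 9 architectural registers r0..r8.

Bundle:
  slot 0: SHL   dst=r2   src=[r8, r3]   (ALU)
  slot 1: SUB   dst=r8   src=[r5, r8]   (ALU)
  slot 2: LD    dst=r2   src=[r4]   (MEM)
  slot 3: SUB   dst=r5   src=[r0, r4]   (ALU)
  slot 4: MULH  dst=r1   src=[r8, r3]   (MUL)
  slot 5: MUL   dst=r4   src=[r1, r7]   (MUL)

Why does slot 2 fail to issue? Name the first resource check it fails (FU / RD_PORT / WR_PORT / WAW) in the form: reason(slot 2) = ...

  0. ALU→r2 ⇒ go  {1A/2Mu/1Ld/1B | 6r 3w}
  1. ALU→r8 ⇒ go  {0A/2Mu/1Ld/1B | 4r 2w}
  2. MEM→r2 ⇒ no(WAW)  {0A/2Mu/1Ld/1B | 4r 2w}
  3. ALU→r5 ⇒ no(FU)  {0A/2Mu/1Ld/1B | 4r 2w}
  4. MUL→r1 ⇒ go  {0A/1Mu/1Ld/1B | 2r 1w}
  5. MUL→r4 ⇒ go  {0A/0Mu/1Ld/1B | 0r 0w}

reason(slot 2) = WAW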